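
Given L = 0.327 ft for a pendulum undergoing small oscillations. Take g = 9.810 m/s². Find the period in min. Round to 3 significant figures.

T is given directly by: T = 2π√(L/g).
L = 0.327 ft = 0.09967 m; g = 9.810 m/s².
T = 0.6333 s
0.6333 s × (1 min / 60.00 s) = 0.01056 min

0.0106 min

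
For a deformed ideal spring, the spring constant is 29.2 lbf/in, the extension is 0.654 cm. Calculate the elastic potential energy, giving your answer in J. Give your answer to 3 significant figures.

0.109 J

Directly: U = ½kx².
k = 29.2 lbf/in = 5114 N/m; x = 0.654 cm = 0.006540 m.
U = 0.1094 J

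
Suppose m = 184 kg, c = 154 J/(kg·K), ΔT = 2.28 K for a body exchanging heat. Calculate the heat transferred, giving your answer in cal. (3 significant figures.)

15400 cal

Directly: Q = mcΔT.
m = 184 kg; c = 154 J/(kg·K); ΔT = 2.28 K.
Q = 64606 J
64606 J × (1 cal / 4.184 J) = 15441 cal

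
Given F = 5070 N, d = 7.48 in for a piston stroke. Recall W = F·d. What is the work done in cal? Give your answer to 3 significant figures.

230 cal

W is given directly by: W = F·d.
F = 5070 N; d = 7.48 in = 0.1900 m.
W = 963.3 J  (the unit combination reduces to kg·m²/s² = J)
963.3 J × (1 cal / 4.184 J) = 230.2 cal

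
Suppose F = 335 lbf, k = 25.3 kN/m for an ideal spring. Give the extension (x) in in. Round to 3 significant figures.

2.32 in

Rearranging F = k·x for x: x = F/k.
F = 335 lbf = 1490 N; k = 25.3 kN/m = 25300 N/m.
x = 0.05890 m
0.05890 m × (1 in / 0.02540 m) = 2.319 in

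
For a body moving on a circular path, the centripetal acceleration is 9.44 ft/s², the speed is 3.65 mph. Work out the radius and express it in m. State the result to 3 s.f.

Rearranging a = v²/r for r: r = v²/a.
a = 9.44 ft/s² = 2.877 m/s²; v = 3.65 mph = 1.632 m/s.
r = 0.9253 m

0.925 m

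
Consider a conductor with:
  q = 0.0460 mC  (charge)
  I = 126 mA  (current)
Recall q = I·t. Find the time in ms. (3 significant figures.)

0.365 ms

Rearranging q = I·t for t: t = q/I.
q = 0.0460 mC = 4.600×10^-5 C; I = 126 mA = 0.1260 A.
t = 3.651×10^-4 s
3.651×10^-4 s × (1 ms / 0.001000 s) = 0.3651 ms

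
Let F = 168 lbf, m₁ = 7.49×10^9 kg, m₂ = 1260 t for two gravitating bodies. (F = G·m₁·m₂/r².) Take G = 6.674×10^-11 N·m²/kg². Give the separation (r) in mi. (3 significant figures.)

0.0180 mi

From Newton's law of gravitation: r = √(G·m₁m₂/F).
F = 168 lbf = 747.3 N; m₁ = 7.49×10^9 kg; m₂ = 1260 t = 1.260×10^6 kg; G = 6.674×10^-11 N·m²/kg².
r = 29.03 m
29.03 m × (1 mi / 1609 m) = 0.01804 mi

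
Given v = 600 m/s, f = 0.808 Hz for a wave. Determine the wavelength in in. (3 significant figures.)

29200 in

Solving v = f·λ for λ: λ = v/f.
v = 600 m/s; f = 0.808 Hz.
λ = 742.6 m
742.6 m × (1 in / 0.02540 m) = 29235 in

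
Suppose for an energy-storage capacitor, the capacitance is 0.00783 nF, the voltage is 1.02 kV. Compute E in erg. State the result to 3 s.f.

E is given directly by: E = ½CV².
C = 0.00783 nF = 7.830×10^-12 F; V = 1.02 kV = 1020 V.
E = 4.073×10^-6 J  (the unit combination reduces to kg·m²/s² = J)
4.073×10^-6 J × (1 erg / 1.000×10^-7 J) = 40.73 erg

40.7 erg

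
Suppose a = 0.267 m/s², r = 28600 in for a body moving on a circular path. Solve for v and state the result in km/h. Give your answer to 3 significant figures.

Solving a = v²/r for v: v = √(a·r).
a = 0.267 m/s²; r = 28600 in = 726.4 m.
v = 13.93 m/s
13.93 m/s × (1 km/h / 0.2778 m/s) = 50.14 km/h

50.1 km/h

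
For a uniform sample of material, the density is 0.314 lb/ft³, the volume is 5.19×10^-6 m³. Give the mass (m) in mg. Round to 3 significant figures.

Solving ρ = m/V for m: m = ρV.
ρ = 0.314 lb/ft³ = 5.030 kg/m³; V = 5.19×10^-6 m³.
m = 2.610×10^-5 kg
2.610×10^-5 kg × (1 mg / 1.000×10^-6 kg) = 26.10 mg

26.1 mg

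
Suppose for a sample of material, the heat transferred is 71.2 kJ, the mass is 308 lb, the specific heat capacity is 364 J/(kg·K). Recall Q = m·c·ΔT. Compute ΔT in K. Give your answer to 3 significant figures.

1.40 K

Rearranging: ΔT = Q/(m·c).
Q = 71.2 kJ = 71200 J; m = 308 lb = 139.7 kg; c = 364 J/(kg·K).
ΔT = 1.400 K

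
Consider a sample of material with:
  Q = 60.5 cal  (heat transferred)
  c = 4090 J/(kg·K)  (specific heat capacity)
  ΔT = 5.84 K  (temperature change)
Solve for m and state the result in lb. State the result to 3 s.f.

Solving Q = m·c·ΔT for m: m = Q/(c·ΔT).
Q = 60.5 cal = 253.1 J; c = 4090 J/(kg·K); ΔT = 5.84 K.
m = 0.01060 kg
0.01060 kg × (1 lb / 0.4536 kg) = 0.02336 lb

0.0234 lb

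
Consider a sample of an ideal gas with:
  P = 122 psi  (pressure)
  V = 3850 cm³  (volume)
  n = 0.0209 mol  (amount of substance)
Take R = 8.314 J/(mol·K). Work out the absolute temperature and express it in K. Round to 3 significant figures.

From the ideal-gas law: T = PV/(nR).
P = 122 psi = 8.412×10^5 Pa; V = 3850 cm³ = 0.003850 m³; n = 0.0209 mol; R = 8.314 J/(mol·K).
T = 18637 K

18600 K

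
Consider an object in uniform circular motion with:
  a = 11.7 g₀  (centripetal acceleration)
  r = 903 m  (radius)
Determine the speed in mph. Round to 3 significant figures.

720 mph

Rearranging: v = √(a·r).
a = 11.7 g₀ = 114.7 m/s²; r = 903 m.
v = 321.9 m/s
321.9 m/s × (1 mph / 0.4470 m/s) = 720.0 mph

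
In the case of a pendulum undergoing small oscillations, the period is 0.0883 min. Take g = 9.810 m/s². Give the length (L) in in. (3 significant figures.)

275 in

Rearranging: L = g·(T/2π)².
T = 0.0883 min = 5.298 s; g = 9.810 m/s².
L = 6.975 m
6.975 m × (1 in / 0.02540 m) = 274.6 in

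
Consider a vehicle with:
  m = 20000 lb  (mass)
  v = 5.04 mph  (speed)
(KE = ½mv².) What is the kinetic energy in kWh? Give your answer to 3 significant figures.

0.00640 kWh

Directly: KE = ½mv².
m = 20000 lb = 9072 kg; v = 5.04 mph = 2.253 m/s.
KE = 23026 J
23026 J × (1 kWh / 3.600×10^6 J) = 0.006396 kWh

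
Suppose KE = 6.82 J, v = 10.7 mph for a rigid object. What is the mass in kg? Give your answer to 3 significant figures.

0.596 kg

Rearranging: m = 2·KE/v².
KE = 6.82 J; v = 10.7 mph = 4.783 m/s.
m = 0.5961 kg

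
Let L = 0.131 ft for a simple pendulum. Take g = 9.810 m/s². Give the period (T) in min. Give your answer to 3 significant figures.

0.00668 min

T is given directly by: T = 2π√(L/g).
L = 0.131 ft = 0.03993 m; g = 9.810 m/s².
T = 0.4009 s
0.4009 s × (1 min / 60.00 s) = 0.006681 min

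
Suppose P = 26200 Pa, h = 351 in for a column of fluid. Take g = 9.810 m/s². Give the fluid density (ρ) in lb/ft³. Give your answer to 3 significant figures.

18.7 lb/ft³

Rearranging: ρ = P/(g·h).
P = 26200 Pa; h = 351 in = 8.915 m; g = 9.810 m/s².
ρ = 299.6 kg/m³
299.6 kg/m³ × (1 lb/ft³ / 16.02 kg/m³) = 18.70 lb/ft³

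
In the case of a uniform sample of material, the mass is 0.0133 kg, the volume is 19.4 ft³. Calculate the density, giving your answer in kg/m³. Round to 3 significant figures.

Directly: ρ = m/V.
m = 0.0133 kg; V = 19.4 ft³ = 0.5493 m³.
ρ = 0.02421 kg/m³

0.0242 kg/m³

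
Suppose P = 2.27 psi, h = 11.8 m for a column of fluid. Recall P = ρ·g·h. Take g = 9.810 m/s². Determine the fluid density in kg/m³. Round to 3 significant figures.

Rearranging: ρ = P/(g·h).
P = 2.27 psi = 15651 Pa; h = 11.8 m; g = 9.810 m/s².
ρ = 135.2 kg/m³

135 kg/m³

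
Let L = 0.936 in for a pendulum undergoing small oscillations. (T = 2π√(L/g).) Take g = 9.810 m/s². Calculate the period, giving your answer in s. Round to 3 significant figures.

T is given directly by: T = 2π√(L/g).
L = 0.936 in = 0.02377 m; g = 9.810 m/s².
T = 0.3093 s

0.309 s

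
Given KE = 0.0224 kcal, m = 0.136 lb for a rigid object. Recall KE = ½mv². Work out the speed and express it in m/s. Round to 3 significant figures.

55.1 m/s

Rearranging: v = √(2·KE/m).
KE = 0.0224 kcal = 93.72 J; m = 0.136 lb = 0.06169 kg.
v = 55.12 m/s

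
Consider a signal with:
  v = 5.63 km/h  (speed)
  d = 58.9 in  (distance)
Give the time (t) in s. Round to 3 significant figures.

Rearranging: t = d/v.
v = 5.63 km/h = 1.564 m/s; d = 58.9 in = 1.496 m.
t = 0.9566 s

0.957 s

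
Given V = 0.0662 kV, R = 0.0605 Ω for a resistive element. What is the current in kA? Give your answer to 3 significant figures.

1.09 kA

From Ohm's law: I = V/R.
V = 0.0662 kV = 66.20 V; R = 0.0605 Ω.
I = 1094 A
1094 A × (1 kA / 1000 A) = 1.094 kA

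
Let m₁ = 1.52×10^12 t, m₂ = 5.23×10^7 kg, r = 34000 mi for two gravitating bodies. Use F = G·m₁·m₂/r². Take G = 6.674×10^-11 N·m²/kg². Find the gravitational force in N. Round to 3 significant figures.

0.00177 N

From Newton's law of gravitation: F = Gm₁m₂/r².
m₁ = 1.52×10^12 t = 1.520×10^15 kg; m₂ = 5.23×10^7 kg; r = 34000 mi = 5.472×10^7 m; G = 6.674×10^-11 N·m²/kg².
F = 0.001772 N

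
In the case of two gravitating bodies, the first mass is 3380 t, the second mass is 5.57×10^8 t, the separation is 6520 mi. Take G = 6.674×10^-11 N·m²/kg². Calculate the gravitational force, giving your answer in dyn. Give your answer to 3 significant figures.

0.114 dyn

F is given directly by: F = Gm₁m₂/r².
m₁ = 3380 t = 3.380×10^6 kg; m₂ = 5.57×10^8 t = 5.570×10^11 kg; r = 6520 mi = 1.049×10^7 m; G = 6.674×10^-11 N·m²/kg².
F = 1.141×10^-6 N
1.141×10^-6 N × (1 dyn / 1.000×10^-5 N) = 0.1141 dyn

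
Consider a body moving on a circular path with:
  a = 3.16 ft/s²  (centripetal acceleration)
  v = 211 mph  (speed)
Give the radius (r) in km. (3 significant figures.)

Solving a = v²/r for r: r = v²/a.
a = 3.16 ft/s² = 0.9632 m/s²; v = 211 mph = 94.33 m/s.
r = 9238 m
9238 m × (1 km / 1000 m) = 9.238 km

9.24 km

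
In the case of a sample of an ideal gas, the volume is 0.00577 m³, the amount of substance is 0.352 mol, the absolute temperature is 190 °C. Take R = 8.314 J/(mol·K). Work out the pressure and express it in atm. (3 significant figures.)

From the ideal-gas law: P = nRT/V.
V = 0.00577 m³; n = 0.352 mol; T = 190 °C = 463.1 K; R = 8.314 J/(mol·K).
P = 2.349×10^5 Pa
2.349×10^5 Pa × (1 atm / 1.013×10^5 Pa) = 2.318 atm

2.32 atm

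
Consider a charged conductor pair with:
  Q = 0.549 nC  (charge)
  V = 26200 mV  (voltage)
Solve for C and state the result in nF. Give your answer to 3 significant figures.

0.0210 nF

Directly: C = Q/V.
Q = 0.549 nC = 5.490×10^-10 C; V = 26200 mV = 26.20 V.
C = 2.095×10^-11 F
2.095×10^-11 F × (1 nF / 1.000×10^-9 F) = 0.02095 nF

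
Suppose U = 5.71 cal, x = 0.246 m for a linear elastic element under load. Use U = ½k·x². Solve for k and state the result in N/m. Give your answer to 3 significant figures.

790 N/m

Rearranging: k = 2U/x².
U = 5.71 cal = 23.89 J; x = 0.246 m.
k = 789.6 N/m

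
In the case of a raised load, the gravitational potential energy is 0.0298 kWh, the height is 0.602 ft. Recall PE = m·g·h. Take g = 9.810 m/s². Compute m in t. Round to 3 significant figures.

59.6 t

Solving PE = m·g·h for m: m = PE/(g·h).
PE = 0.0298 kWh = 1.073×10^5 J; h = 0.602 ft = 0.1835 m; g = 9.810 m/s².
m = 59599 kg
59599 kg × (1 t / 1000 kg) = 59.60 t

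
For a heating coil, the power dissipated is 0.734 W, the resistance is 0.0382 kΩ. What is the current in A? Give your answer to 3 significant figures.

Rearranging P = I²R for I: I = √(P/R).
P = 0.734 W; R = 0.0382 kΩ = 38.20 Ω.
I = 0.1386 A

0.139 A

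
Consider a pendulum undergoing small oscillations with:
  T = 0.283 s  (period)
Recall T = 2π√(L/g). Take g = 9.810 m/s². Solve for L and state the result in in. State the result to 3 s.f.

Rearranging: L = g·(T/2π)².
T = 0.283 s; g = 9.810 m/s².
L = 0.01990 m
0.01990 m × (1 in / 0.02540 m) = 0.7835 in

0.784 in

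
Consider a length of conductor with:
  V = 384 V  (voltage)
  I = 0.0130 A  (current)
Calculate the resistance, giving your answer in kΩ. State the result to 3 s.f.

29.5 kΩ

Rearranging: R = V/I.
V = 384 V; I = 0.0130 A.
R = 29538 Ω
29538 Ω × (1 kΩ / 1000 Ω) = 29.54 kΩ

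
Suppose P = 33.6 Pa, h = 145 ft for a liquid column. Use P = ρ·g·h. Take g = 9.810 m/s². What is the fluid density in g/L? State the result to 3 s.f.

0.0775 g/L

Solving P = ρ·g·h for ρ: ρ = P/(g·h).
P = 33.6 Pa; h = 145 ft = 44.20 m; g = 9.810 m/s².
ρ = 0.07750 kg/m³
Since 1 g/L = 1 kg/m³, 0.07750 g/L.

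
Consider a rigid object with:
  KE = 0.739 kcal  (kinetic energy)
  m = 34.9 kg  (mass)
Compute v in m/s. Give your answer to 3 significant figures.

Rearranging: v = √(2·KE/m).
KE = 0.739 kcal = 3092 J; m = 34.9 kg.
v = 13.31 m/s

13.3 m/s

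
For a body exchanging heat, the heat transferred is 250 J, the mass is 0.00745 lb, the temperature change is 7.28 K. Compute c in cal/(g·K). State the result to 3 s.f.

Rearranging Q = m·c·ΔT for c: c = Q/(m·ΔT).
Q = 250 J; m = 0.00745 lb = 0.003379 kg; ΔT = 7.28 K.
c = 10162 J/(kg·K)
10162 J/(kg·K) × (1 cal/(g·K) / 4184 J/(kg·K)) = 2.429 cal/(g·K)

2.43 cal/(g·K)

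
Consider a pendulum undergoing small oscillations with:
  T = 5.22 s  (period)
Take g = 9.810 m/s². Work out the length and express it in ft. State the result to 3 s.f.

Rearranging: L = g·(T/2π)².
T = 5.22 s; g = 9.810 m/s².
L = 6.771 m
6.771 m × (1 ft / 0.3048 m) = 22.21 ft

22.2 ft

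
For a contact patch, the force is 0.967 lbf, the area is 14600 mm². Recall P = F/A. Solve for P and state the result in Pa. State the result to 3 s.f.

295 Pa

Directly: P = F/A.
F = 0.967 lbf = 4.301 N; A = 14600 mm² = 0.01460 m².
P = 294.6 Pa  (the unit combination reduces to kg/(m·s²) = Pa)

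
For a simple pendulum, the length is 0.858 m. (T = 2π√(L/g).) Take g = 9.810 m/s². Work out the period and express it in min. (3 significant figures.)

0.0310 min

Directly: T = 2π√(L/g).
L = 0.858 m; g = 9.810 m/s².
T = 1.858 s
1.858 s × (1 min / 60.00 s) = 0.03097 min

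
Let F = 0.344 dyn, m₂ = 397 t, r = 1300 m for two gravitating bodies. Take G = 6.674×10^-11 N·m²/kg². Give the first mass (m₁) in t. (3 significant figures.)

219 t

Rearranging: m₁ = F·r²/(G·m₂).
F = 0.344 dyn = 3.440×10^-6 N; m₂ = 397 t = 3.970×10^5 kg; r = 1300 m; G = 6.674×10^-11 N·m²/kg².
m₁ = 2.194×10^5 kg
2.194×10^5 kg × (1 t / 1000 kg) = 219.4 t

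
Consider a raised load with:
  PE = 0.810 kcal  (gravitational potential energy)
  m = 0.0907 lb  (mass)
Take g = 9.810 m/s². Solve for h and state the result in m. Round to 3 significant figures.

8400 m

Solving PE = m·g·h for h: h = PE/(m·g).
PE = 0.810 kcal = 3389 J; m = 0.0907 lb = 0.04114 kg; g = 9.810 m/s².
h = 8397 m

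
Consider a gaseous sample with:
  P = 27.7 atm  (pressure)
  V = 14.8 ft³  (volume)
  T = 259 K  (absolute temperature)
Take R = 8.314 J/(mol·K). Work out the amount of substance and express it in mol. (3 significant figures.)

546 mol

From the ideal-gas law: n = PV/(RT).
P = 27.7 atm = 2.807×10^6 Pa; V = 14.8 ft³ = 0.4191 m³; T = 259 K; R = 8.314 J/(mol·K).
n = 546.3 mol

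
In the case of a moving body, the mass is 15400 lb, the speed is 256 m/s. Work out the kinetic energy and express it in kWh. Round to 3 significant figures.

Directly: KE = ½mv².
m = 15400 lb = 6985 kg; v = 256 m/s.
KE = 2.289×10^8 J
2.289×10^8 J × (1 kWh / 3.600×10^6 J) = 63.58 kWh

63.6 kWh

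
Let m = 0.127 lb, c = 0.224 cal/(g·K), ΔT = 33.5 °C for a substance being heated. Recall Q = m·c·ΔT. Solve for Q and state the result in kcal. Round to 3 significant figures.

0.432 kcal

Q is given directly by: Q = mcΔT.
m = 0.127 lb = 0.05761 kg; c = 0.224 cal/(g·K) = 937.2 J/(kg·K); ΔT = 33.5 °C = 33.50 K.
Q = 1809 J
1809 J × (1 kcal / 4184 J) = 0.4323 kcal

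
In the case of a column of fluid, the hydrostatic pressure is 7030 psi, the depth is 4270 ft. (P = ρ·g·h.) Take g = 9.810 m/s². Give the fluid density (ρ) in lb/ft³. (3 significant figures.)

Rearranging: ρ = P/(g·h).
P = 7030 psi = 4.847×10^7 Pa; h = 4270 ft = 1301 m; g = 9.810 m/s².
ρ = 3796 kg/m³
3796 kg/m³ × (1 lb/ft³ / 16.02 kg/m³) = 237.0 lb/ft³

237 lb/ft³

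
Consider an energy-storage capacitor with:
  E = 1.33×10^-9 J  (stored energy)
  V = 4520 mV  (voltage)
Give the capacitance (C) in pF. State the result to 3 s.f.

130 pF

Rearranging E = ½C·V² for C: C = 2E/V².
E = 1.33×10^-9 J; V = 4520 mV = 4.520 V.
C = 1.302×10^-10 F
1.302×10^-10 F × (1 pF / 1.000×10^-12 F) = 130.2 pF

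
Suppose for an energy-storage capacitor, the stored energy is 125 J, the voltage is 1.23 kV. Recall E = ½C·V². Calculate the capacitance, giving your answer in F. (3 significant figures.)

1.65×10^-4 F

Rearranging: C = 2E/V².
E = 125 J; V = 1.23 kV = 1230 V.
C = 1.652×10^-4 F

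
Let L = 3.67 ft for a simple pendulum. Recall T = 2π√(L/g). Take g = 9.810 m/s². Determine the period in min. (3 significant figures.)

Directly: T = 2π√(L/g).
L = 3.67 ft = 1.119 m; g = 9.810 m/s².
T = 2.122 s
2.122 s × (1 min / 60.00 s) = 0.03536 min

0.0354 min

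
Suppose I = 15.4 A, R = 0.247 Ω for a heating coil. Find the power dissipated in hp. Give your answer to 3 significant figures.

0.0786 hp

P is given directly by: P = I²R.
I = 15.4 A; R = 0.247 Ω.
P = 58.58 W
58.58 W × (1 hp / 745.7 W) = 0.07856 hp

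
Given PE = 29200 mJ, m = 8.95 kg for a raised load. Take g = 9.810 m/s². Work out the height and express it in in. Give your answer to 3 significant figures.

Rearranging: h = PE/(m·g).
PE = 29200 mJ = 29.20 J; m = 8.95 kg; g = 9.810 m/s².
h = 0.3326 m
0.3326 m × (1 in / 0.02540 m) = 13.09 in

13.1 in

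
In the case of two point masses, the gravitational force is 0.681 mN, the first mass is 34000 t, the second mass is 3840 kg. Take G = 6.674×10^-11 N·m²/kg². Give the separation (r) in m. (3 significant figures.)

113 m

From Newton's law of gravitation: r = √(G·m₁m₂/F).
F = 0.681 mN = 6.810×10^-4 N; m₁ = 34000 t = 3.400×10^7 kg; m₂ = 3840 kg; G = 6.674×10^-11 N·m²/kg².
r = 113.1 m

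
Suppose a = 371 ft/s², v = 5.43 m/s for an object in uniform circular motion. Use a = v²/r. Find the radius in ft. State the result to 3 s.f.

0.855 ft

Rearranging a = v²/r for r: r = v²/a.
a = 371 ft/s² = 113.1 m/s²; v = 5.43 m/s.
r = 0.2607 m
0.2607 m × (1 ft / 0.3048 m) = 0.8555 ft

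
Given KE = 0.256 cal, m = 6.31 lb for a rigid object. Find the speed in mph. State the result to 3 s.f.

Rearranging: v = √(2·KE/m).
KE = 0.256 cal = 1.071 J; m = 6.31 lb = 2.862 kg.
v = 0.8651 m/s
0.8651 m/s × (1 mph / 0.4470 m/s) = 1.935 mph

1.94 mph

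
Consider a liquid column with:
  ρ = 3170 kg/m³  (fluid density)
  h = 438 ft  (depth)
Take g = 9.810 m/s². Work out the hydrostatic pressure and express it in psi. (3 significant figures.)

Directly: P = ρgh.
ρ = 3170 kg/m³; h = 438 ft = 133.5 m; g = 9.810 m/s².
P = 4.152×10^6 Pa
4.152×10^6 Pa × (1 psi / 6895 Pa) = 602.1 psi

602 psi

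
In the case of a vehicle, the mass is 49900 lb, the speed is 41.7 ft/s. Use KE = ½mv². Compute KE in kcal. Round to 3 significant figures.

437 kcal

Directly: KE = ½mv².
m = 49900 lb = 22634 kg; v = 41.7 ft/s = 12.71 m/s.
KE = 1.828×10^6 J  (the unit combination reduces to kg·m²/s² = J)
1.828×10^6 J × (1 kcal / 4184 J) = 437.0 kcal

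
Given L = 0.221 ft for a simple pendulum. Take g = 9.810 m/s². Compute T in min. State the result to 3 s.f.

0.00868 min

Directly: T = 2π√(L/g).
L = 0.221 ft = 0.06736 m; g = 9.810 m/s².
T = 0.5207 s
0.5207 s × (1 min / 60.00 s) = 0.008678 min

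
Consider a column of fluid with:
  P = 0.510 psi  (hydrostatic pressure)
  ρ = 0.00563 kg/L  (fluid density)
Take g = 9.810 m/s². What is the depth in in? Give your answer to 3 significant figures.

2510 in

Rearranging: h = P/(ρ·g).
P = 0.510 psi = 3516 Pa; ρ = 0.00563 kg/L = 5.630 kg/m³; g = 9.810 m/s².
h = 63.67 m
63.67 m × (1 in / 0.02540 m) = 2507 in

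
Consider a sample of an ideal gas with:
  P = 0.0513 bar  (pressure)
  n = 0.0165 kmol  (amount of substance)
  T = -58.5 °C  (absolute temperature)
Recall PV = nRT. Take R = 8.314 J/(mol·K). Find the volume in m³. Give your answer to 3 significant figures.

5.74 m³

Solving PV = nRT for V: V = nRT/P.
P = 0.0513 bar = 5130 Pa; n = 0.0165 kmol = 16.50 mol; T = -58.5 °C = 214.6 K; R = 8.314 J/(mol·K).
V = 5.740 m³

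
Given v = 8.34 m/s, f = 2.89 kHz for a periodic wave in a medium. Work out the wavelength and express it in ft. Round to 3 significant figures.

Solving v = f·λ for λ: λ = v/f.
v = 8.34 m/s; f = 2.89 kHz = 2890 Hz.
λ = 0.002886 m
0.002886 m × (1 ft / 0.3048 m) = 0.009468 ft

0.00947 ft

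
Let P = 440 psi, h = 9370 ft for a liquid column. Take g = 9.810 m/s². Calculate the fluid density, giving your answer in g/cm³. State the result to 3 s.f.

0.108 g/cm³

Solving P = ρ·g·h for ρ: ρ = P/(g·h).
P = 440 psi = 3.034×10^6 Pa; h = 9370 ft = 2856 m; g = 9.810 m/s².
ρ = 108.3 kg/m³
108.3 kg/m³ × (1 g/cm³ / 1000 kg/m³) = 0.1083 g/cm³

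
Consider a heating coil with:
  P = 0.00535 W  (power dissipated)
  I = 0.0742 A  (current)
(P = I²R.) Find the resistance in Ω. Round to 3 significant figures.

0.972 Ω

Solving P = I²R for R: R = P/I².
P = 0.00535 W; I = 0.0742 A.
R = 0.9717 Ω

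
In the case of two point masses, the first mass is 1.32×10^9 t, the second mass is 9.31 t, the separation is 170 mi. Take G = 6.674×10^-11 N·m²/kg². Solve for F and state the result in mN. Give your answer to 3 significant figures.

0.0110 mN

F is given directly by: F = Gm₁m₂/r².
m₁ = 1.32×10^9 t = 1.320×10^12 kg; m₂ = 9.31 t = 9310 kg; r = 170 mi = 2.736×10^5 m; G = 6.674×10^-11 N·m²/kg².
F = 1.096×10^-5 N
1.096×10^-5 N × (1 mN / 0.001000 N) = 0.01096 mN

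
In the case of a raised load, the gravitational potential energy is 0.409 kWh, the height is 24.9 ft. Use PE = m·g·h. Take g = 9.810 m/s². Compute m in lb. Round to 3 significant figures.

Solving PE = m·g·h for m: m = PE/(g·h).
PE = 0.409 kWh = 1.472×10^6 J; h = 24.9 ft = 7.590 m; g = 9.810 m/s².
m = 19776 kg
19776 kg × (1 lb / 0.4536 kg) = 43599 lb

43600 lb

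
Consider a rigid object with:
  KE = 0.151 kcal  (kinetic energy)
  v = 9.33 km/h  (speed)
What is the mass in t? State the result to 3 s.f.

Solving KE = ½mv² for m: m = 2·KE/v².
KE = 0.151 kcal = 631.8 J; v = 9.33 km/h = 2.592 m/s.
m = 188.1 kg
188.1 kg × (1 t / 1000 kg) = 0.1881 t

0.188 t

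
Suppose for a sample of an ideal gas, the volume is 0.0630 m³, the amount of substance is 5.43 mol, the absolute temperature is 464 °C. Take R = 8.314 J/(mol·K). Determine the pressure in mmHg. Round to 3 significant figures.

Directly: P = nRT/V.
V = 0.0630 m³; n = 5.43 mol; T = 464 °C = 737.1 K; R = 8.314 J/(mol·K).
P = 5.282×10^5 Pa
5.282×10^5 Pa × (1 mmHg / 133.3 Pa) = 3962 mmHg

3960 mmHg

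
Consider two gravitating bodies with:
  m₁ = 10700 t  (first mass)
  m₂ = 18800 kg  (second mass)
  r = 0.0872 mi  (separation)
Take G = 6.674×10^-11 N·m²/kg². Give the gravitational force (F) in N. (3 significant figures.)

From Newton's law of gravitation: F = Gm₁m₂/r².
m₁ = 10700 t = 1.070×10^7 kg; m₂ = 18800 kg; r = 0.0872 mi = 140.3 m; G = 6.674×10^-11 N·m²/kg².
F = 6.817×10^-4 N

6.82×10^-4 N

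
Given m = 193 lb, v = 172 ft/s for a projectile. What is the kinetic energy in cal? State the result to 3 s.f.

KE is given directly by: KE = ½mv².
m = 193 lb = 87.54 kg; v = 172 ft/s = 52.43 m/s.
KE = 1.203×10^5 J
1.203×10^5 J × (1 cal / 4.184 J) = 28753 cal

28800 cal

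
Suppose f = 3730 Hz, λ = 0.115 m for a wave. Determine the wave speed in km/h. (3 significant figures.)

1540 km/h

v is given directly by: v = fλ.
f = 3730 Hz; λ = 0.115 m.
v = 429.0 m/s
429.0 m/s × (1 km/h / 0.2778 m/s) = 1544 km/h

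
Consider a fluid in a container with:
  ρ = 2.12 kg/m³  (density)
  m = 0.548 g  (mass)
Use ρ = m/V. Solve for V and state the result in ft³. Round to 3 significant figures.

Rearranging: V = m/ρ.
ρ = 2.12 kg/m³; m = 0.548 g = 5.480×10^-4 kg.
V = 2.585×10^-4 m³
2.585×10^-4 m³ × (1 ft³ / 0.02832 m³) = 0.009129 ft³

0.00913 ft³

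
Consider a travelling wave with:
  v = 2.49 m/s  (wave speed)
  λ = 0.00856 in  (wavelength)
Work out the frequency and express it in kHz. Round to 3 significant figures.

Rearranging v = f·λ for f: f = v/λ.
v = 2.49 m/s; λ = 0.00856 in = 2.174×10^-4 m.
f = 11452 Hz
11452 Hz × (1 kHz / 1000 Hz) = 11.45 kHz

11.5 kHz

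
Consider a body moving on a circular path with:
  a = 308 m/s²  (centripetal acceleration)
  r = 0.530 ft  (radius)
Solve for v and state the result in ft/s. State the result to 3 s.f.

23.1 ft/s

Rearranging a = v²/r for v: v = √(a·r).
a = 308 m/s²; r = 0.530 ft = 0.1615 m.
v = 7.054 m/s
7.054 m/s × (1 ft/s / 0.3048 m/s) = 23.14 ft/s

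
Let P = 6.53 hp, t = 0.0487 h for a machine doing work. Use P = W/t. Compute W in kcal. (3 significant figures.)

204 kcal

Rearranging: W = P·t.
P = 6.53 hp = 4869 W; t = 0.0487 h = 175.3 s.
W = 8.537×10^5 J  (the unit combination reduces to kg·m²/s² = J)
8.537×10^5 J × (1 kcal / 4184 J) = 204.0 kcal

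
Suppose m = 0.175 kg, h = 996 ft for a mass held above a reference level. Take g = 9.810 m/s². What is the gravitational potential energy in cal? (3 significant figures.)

PE is given directly by: PE = mgh.
m = 0.175 kg; h = 996 ft = 303.6 m; g = 9.810 m/s².
PE = 521.2 J
521.2 J × (1 cal / 4.184 J) = 124.6 cal

125 cal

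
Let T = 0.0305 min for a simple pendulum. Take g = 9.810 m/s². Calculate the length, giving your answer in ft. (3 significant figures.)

Rearranging: L = g·(T/2π)².
T = 0.0305 min = 1.830 s; g = 9.810 m/s².
L = 0.8322 m
0.8322 m × (1 ft / 0.3048 m) = 2.730 ft

2.73 ft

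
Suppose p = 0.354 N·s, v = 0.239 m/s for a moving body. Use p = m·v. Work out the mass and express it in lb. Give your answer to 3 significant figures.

Solving p = m·v for m: m = p/v.
p = 0.354 N·s = 0.3540 kg·m/s; v = 0.239 m/s.
m = 1.481 kg
1.481 kg × (1 lb / 0.4536 kg) = 3.265 lb

3.27 lb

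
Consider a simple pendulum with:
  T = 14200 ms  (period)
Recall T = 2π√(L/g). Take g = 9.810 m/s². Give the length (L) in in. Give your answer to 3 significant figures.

1970 in

Rearranging T = 2π√(L/g) for L: L = g·(T/2π)².
T = 14200 ms = 14.20 s; g = 9.810 m/s².
L = 50.11 m
50.11 m × (1 in / 0.02540 m) = 1973 in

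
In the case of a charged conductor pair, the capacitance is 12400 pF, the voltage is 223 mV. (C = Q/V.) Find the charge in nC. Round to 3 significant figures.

2.77 nC

Rearranging C = Q/V for Q: Q = CV.
C = 12400 pF = 1.240×10^-8 F; V = 223 mV = 0.2230 V.
Q = 2.765×10^-9 C
2.765×10^-9 C × (1 nC / 1.000×10^-9 C) = 2.765 nC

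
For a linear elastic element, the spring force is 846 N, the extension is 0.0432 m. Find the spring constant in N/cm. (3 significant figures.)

196 N/cm

From Hooke's law: k = F/x.
F = 846 N; x = 0.0432 m.
k = 19583 N/m
19583 N/m × (1 N/cm / 100.0 N/m) = 195.8 N/cm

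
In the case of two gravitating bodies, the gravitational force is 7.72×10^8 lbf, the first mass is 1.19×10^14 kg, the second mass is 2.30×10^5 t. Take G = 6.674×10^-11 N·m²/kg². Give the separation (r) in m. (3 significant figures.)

23.1 m

From Newton's law of gravitation: r = √(G·m₁m₂/F).
F = 7.72×10^8 lbf = 3.434×10^9 N; m₁ = 1.19×10^14 kg; m₂ = 2.30×10^5 t = 2.300×10^8 kg; G = 6.674×10^-11 N·m²/kg².
r = 23.06 m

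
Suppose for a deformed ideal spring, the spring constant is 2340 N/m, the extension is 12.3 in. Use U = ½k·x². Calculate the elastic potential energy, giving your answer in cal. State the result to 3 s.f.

U is given directly by: U = ½kx².
k = 2340 N/m; x = 12.3 in = 0.3124 m.
U = 114.2 J
114.2 J × (1 cal / 4.184 J) = 27.29 cal

27.3 cal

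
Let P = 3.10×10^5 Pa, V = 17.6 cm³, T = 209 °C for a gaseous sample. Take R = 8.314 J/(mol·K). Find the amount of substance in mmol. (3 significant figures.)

Rearranging PV = nRT for n: n = PV/(RT).
P = 3.10×10^5 Pa; V = 17.6 cm³ = 1.760×10^-5 m³; T = 209 °C = 482.1 K; R = 8.314 J/(mol·K).
n = 0.001361 mol
0.001361 mol × (1 mmol / 0.001000 mol) = 1.361 mmol

1.36 mmol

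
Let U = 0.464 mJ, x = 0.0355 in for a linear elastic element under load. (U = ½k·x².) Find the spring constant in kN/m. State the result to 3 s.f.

1.14 kN/m

Solving U = ½k·x² for k: k = 2U/x².
U = 0.464 mJ = 4.640×10^-4 J; x = 0.0355 in = 9.017×10^-4 m.
k = 1141 N/m
1141 N/m × (1 kN/m / 1000 N/m) = 1.141 kN/m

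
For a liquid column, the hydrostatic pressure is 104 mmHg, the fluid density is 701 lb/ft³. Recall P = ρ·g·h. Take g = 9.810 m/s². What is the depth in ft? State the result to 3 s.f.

Rearranging: h = P/(ρ·g).
P = 104 mmHg = 13865 Pa; ρ = 701 lb/ft³ = 11229 kg/m³; g = 9.810 m/s².
h = 0.1259 m
0.1259 m × (1 ft / 0.3048 m) = 0.4130 ft

0.413 ft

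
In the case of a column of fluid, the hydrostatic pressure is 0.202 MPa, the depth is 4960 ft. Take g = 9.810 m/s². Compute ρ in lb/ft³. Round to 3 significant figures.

Solving P = ρ·g·h for ρ: ρ = P/(g·h).
P = 0.202 MPa = 2.020×10^5 Pa; h = 4960 ft = 1512 m; g = 9.810 m/s².
ρ = 13.62 kg/m³
13.62 kg/m³ × (1 lb/ft³ / 16.02 kg/m³) = 0.8503 lb/ft³

0.850 lb/ft³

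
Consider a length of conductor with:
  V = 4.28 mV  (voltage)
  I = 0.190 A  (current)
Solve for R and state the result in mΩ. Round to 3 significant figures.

From Ohm's law: R = V/I.
V = 4.28 mV = 0.004280 V; I = 0.190 A.
R = 0.02253 Ω
0.02253 Ω × (1 mΩ / 0.001000 Ω) = 22.53 mΩ

22.5 mΩ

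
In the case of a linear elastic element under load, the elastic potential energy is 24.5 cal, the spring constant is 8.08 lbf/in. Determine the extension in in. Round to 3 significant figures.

Rearranging U = ½k·x² for x: x = √(2U/k).
U = 24.5 cal = 102.5 J; k = 8.08 lbf/in = 1415 N/m.
x = 0.3806 m
0.3806 m × (1 in / 0.02540 m) = 14.99 in

15.0 in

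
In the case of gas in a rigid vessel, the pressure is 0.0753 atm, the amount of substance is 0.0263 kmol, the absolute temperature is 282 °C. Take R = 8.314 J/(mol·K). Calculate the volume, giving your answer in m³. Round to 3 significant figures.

Rearranging: V = nRT/P.
P = 0.0753 atm = 7630 Pa; n = 0.0263 kmol = 26.30 mol; T = 282 °C = 555.1 K; R = 8.314 J/(mol·K).
V = 15.91 m³

15.9 m³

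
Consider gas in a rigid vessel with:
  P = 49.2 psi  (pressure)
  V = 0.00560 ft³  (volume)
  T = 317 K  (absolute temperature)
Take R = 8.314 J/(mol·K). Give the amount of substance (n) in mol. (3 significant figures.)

0.0204 mol

Rearranging: n = PV/(RT).
P = 49.2 psi = 3.392×10^5 Pa; V = 0.00560 ft³ = 1.586×10^-4 m³; T = 317 K; R = 8.314 J/(mol·K).
n = 0.02041 mol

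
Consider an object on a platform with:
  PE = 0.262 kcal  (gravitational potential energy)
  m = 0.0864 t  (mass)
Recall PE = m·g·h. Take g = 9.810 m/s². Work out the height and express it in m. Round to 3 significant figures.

1.29 m

Solving PE = m·g·h for h: h = PE/(m·g).
PE = 0.262 kcal = 1096 J; m = 0.0864 t = 86.40 kg; g = 9.810 m/s².
h = 1.293 m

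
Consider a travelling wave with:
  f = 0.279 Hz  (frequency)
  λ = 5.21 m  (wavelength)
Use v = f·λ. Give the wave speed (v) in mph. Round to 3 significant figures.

3.25 mph

v is given directly by: v = fλ.
f = 0.279 Hz; λ = 5.21 m.
v = 1.454 m/s
1.454 m/s × (1 mph / 0.4470 m/s) = 3.252 mph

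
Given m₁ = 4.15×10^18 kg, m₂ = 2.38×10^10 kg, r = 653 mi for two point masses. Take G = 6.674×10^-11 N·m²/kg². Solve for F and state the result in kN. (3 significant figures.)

From Newton's law of gravitation: F = Gm₁m₂/r².
m₁ = 4.15×10^18 kg; m₂ = 2.38×10^10 kg; r = 653 mi = 1.051×10^6 m; G = 6.674×10^-11 N·m²/kg².
F = 5.969×10^6 N
5.969×10^6 N × (1 kN / 1000 N) = 5969 kN

5970 kN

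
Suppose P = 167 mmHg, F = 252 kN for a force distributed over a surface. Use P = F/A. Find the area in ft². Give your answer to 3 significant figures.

122 ft²

Rearranging P = F/A for A: A = F/P.
P = 167 mmHg = 22265 Pa; F = 252 kN = 2.520×10^5 N.
A = 11.32 m²
11.32 m² × (1 ft² / 0.09290 m²) = 121.8 ft²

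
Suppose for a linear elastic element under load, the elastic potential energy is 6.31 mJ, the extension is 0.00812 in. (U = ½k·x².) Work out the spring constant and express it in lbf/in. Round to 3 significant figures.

Solving U = ½k·x² for k: k = 2U/x².
U = 6.31 mJ = 0.006310 J; x = 0.00812 in = 2.062×10^-4 m.
k = 2.967×10^5 N/m
2.967×10^5 N/m × (1 lbf/in / 175.1 N/m) = 1694 lbf/in

1690 lbf/in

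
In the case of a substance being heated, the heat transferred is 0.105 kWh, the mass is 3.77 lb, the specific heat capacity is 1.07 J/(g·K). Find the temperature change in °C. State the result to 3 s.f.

Rearranging Q = m·c·ΔT for ΔT: ΔT = Q/(m·c).
Q = 0.105 kWh = 3.780×10^5 J; m = 3.77 lb = 1.710 kg; c = 1.07 J/(g·K) = 1070 J/(kg·K).
ΔT = 206.6 K
Since 1 °C = 1 K, 206.6 °C.

207 °C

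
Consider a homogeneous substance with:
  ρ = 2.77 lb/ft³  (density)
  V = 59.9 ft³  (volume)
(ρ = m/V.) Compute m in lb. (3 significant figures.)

Rearranging ρ = m/V for m: m = ρV.
ρ = 2.77 lb/ft³ = 44.37 kg/m³; V = 59.9 ft³ = 1.696 m³.
m = 75.26 kg
75.26 kg × (1 lb / 0.4536 kg) = 165.9 lb

166 lb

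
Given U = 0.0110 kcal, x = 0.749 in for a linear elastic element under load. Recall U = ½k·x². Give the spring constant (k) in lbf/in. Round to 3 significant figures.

1450 lbf/in

Rearranging: k = 2U/x².
U = 0.0110 kcal = 46.02 J; x = 0.749 in = 0.01902 m.
k = 2.543×10^5 N/m
2.543×10^5 N/m × (1 lbf/in / 175.1 N/m) = 1452 lbf/in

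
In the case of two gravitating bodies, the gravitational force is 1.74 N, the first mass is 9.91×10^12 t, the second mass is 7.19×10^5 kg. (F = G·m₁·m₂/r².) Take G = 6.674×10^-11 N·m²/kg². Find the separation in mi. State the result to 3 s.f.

325 mi

Rearranging: r = √(G·m₁m₂/F).
F = 1.74 N; m₁ = 9.91×10^12 t = 9.910×10^15 kg; m₂ = 7.19×10^5 kg; G = 6.674×10^-11 N·m²/kg².
r = 5.228×10^5 m
5.228×10^5 m × (1 mi / 1609 m) = 324.8 mi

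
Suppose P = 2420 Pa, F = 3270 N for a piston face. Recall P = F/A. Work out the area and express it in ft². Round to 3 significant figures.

14.5 ft²

Rearranging P = F/A for A: A = F/P.
P = 2420 Pa; F = 3270 N.
A = 1.351 m²
1.351 m² × (1 ft² / 0.09290 m²) = 14.54 ft²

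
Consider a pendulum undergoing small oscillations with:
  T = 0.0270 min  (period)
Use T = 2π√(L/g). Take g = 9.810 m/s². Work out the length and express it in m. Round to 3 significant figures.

0.652 m

Rearranging T = 2π√(L/g) for L: L = g·(T/2π)².
T = 0.0270 min = 1.620 s; g = 9.810 m/s².
L = 0.6521 m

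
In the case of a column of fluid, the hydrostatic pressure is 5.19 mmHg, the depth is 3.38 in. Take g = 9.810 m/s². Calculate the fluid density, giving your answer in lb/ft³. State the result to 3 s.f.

Rearranging: ρ = P/(g·h).
P = 5.19 mmHg = 691.9 Pa; h = 3.38 in = 0.08585 m; g = 9.810 m/s².
ρ = 821.6 kg/m³
821.6 kg/m³ × (1 lb/ft³ / 16.02 kg/m³) = 51.29 lb/ft³

51.3 lb/ft³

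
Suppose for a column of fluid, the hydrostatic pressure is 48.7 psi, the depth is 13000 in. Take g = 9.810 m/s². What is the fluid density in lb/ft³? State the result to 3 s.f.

6.47 lb/ft³

Rearranging P = ρ·g·h for ρ: ρ = P/(g·h).
P = 48.7 psi = 3.358×10^5 Pa; h = 13000 in = 330.2 m; g = 9.810 m/s².
ρ = 103.7 kg/m³
103.7 kg/m³ × (1 lb/ft³ / 16.02 kg/m³) = 6.471 lb/ft³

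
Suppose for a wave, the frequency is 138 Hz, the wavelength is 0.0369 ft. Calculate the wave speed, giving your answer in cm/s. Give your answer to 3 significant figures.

Directly: v = fλ.
f = 138 Hz; λ = 0.0369 ft = 0.01125 m.
v = 1.552 m/s
1.552 m/s × (1 cm/s / 0.01000 m/s) = 155.2 cm/s

155 cm/s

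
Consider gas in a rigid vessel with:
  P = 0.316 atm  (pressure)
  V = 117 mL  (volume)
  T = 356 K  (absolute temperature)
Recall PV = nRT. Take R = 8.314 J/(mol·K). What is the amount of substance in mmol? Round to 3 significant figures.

Rearranging PV = nRT for n: n = PV/(RT).
P = 0.316 atm = 32019 Pa; V = 117 mL = 1.170×10^-4 m³; T = 356 K; R = 8.314 J/(mol·K).
n = 0.001266 mol
0.001266 mol × (1 mmol / 0.001000 mol) = 1.266 mmol

1.27 mmol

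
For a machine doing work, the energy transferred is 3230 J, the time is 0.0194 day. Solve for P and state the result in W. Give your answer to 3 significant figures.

P is given directly by: P = W/t.
W = 3230 J; t = 0.0194 day = 1676 s.
P = 1.927 W  (the unit combination reduces to kg·m²/s³ = W)

1.93 W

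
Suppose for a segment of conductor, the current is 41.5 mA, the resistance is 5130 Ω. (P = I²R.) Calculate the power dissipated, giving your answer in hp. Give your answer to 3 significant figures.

P is given directly by: P = I²R.
I = 41.5 mA = 0.04150 A; R = 5130 Ω.
P = 8.835 W
8.835 W × (1 hp / 745.7 W) = 0.01185 hp

0.0118 hp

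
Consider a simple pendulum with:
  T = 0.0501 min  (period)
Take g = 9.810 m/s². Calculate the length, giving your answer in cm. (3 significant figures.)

225 cm

Rearranging T = 2π√(L/g) for L: L = g·(T/2π)².
T = 0.0501 min = 3.006 s; g = 9.810 m/s².
L = 2.245 m
2.245 m × (1 cm / 0.01000 m) = 224.5 cm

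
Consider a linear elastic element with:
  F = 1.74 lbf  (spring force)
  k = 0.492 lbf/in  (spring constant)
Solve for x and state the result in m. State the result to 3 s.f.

From Hooke's law: x = F/k.
F = 1.74 lbf = 7.740 N; k = 0.492 lbf/in = 86.16 N/m.
x = 0.08983 m

0.0898 m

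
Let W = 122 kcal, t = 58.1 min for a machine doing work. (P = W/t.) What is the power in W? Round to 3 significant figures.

Directly: P = W/t.
W = 122 kcal = 5.104×10^5 J; t = 58.1 min = 3486 s.
P = 146.4 W

146 W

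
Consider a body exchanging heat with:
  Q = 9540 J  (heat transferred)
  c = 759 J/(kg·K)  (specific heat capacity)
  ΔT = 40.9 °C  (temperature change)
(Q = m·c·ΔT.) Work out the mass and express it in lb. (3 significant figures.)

Solving Q = m·c·ΔT for m: m = Q/(c·ΔT).
Q = 9540 J; c = 759 J/(kg·K); ΔT = 40.9 °C = 40.90 K.
m = 0.3073 kg
0.3073 kg × (1 lb / 0.4536 kg) = 0.6775 lb

0.678 lb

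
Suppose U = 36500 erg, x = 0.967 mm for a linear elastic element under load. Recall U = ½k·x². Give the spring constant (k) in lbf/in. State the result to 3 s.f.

44.6 lbf/in

Solving U = ½k·x² for k: k = 2U/x².
U = 36500 erg = 0.003650 J; x = 0.967 mm = 9.670×10^-4 m.
k = 7807 N/m
7807 N/m × (1 lbf/in / 175.1 N/m) = 44.58 lbf/in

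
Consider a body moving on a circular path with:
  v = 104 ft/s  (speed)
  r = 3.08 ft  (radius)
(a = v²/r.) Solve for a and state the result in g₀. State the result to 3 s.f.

109 g₀

a is given directly by: a = v²/r.
v = 104 ft/s = 31.70 m/s; r = 3.08 ft = 0.9388 m.
a = 1070 m/s²
1070 m/s² × (1 g₀ / 9.807 m/s²) = 109.1 g₀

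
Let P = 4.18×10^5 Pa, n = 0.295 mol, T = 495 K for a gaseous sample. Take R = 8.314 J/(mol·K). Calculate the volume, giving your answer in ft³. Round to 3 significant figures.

0.103 ft³

Solving PV = nRT for V: V = nRT/P.
P = 4.18×10^5 Pa; n = 0.295 mol; T = 495 K; R = 8.314 J/(mol·K).
V = 0.002904 m³
0.002904 m³ × (1 ft³ / 0.02832 m³) = 0.1026 ft³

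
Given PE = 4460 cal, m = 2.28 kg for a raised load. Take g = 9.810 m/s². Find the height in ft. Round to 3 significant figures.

Rearranging PE = m·g·h for h: h = PE/(m·g).
PE = 4460 cal = 18661 J; m = 2.28 kg; g = 9.810 m/s².
h = 834.3 m
834.3 m × (1 ft / 0.3048 m) = 2737 ft

2740 ft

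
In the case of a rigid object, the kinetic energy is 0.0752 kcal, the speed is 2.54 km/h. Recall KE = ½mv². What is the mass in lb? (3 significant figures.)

Solving KE = ½mv² for m: m = 2·KE/v².
KE = 0.0752 kcal = 314.6 J; v = 2.54 km/h = 0.7056 m/s.
m = 1264 kg
1264 kg × (1 lb / 0.4536 kg) = 2787 lb

2790 lb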